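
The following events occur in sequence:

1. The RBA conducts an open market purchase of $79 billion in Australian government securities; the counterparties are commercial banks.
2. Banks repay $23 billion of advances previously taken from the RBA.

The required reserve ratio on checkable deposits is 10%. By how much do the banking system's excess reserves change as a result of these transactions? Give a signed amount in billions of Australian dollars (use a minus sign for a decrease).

OMO purchase (from banks) $79 billion: reserves +$79B, deposits 0.
Discount-window repayment $23 billion: reserves −$23B, deposits 0.
Totals: Δreserves = +$56B, Δdeposits = 0.
Δrequired reserves = 10% × 0 = 0.
Δexcess reserves = Δreserves − Δrequired = +$56B − (0) = +$56 billion.

+$56 billion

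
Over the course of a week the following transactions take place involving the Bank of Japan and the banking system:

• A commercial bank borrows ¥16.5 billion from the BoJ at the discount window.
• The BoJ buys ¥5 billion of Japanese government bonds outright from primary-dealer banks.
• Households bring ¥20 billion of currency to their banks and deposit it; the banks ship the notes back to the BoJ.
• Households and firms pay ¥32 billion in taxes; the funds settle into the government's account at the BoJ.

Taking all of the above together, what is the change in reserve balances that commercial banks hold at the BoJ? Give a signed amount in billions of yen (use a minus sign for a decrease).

+¥9.5 billion

Discount-window loan ¥16.5 billion: the loan is credited to the bank's reserve account → +¥16.5B.
OMO purchase (from banks) ¥5 billion: the BoJ pays by crediting reserve accounts → +¥5B.
Currency deposit ¥20 billion: returned notes are swapped for reserve credit → +¥20B.
Government account inflow ¥32 billion: funds move from bank reserves into the government account → −¥32B.
Net: 16.5 + 5 + 20 − 32 = +¥9.5 billion.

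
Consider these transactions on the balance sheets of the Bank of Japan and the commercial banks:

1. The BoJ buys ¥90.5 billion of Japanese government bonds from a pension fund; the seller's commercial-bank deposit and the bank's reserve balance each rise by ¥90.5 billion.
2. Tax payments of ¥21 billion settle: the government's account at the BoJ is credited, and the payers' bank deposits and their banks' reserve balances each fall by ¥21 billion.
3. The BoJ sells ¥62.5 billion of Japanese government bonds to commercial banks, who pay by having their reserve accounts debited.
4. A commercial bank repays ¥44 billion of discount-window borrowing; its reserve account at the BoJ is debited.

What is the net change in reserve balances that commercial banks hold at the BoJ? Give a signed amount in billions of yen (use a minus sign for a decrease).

BoJ balance sheet:
  Assets:      Securities +¥28B, Loans to banks −¥44B
  Liabilities: Bank reserves −¥37B, Government deposits +¥21B
So the change in reserve balances that commercial banks hold at the BoJ is -¥37 billion.

-¥37 billion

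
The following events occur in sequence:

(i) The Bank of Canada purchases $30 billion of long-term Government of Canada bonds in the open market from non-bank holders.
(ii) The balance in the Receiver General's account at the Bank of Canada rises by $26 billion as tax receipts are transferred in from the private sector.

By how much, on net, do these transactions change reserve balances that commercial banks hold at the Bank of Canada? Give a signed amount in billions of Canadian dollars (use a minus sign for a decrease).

+$4 billion

Asset purchase (from non-banks) $30 billion: the Bank of Canada pays by crediting reserve accounts → +$30B.
Government account inflow $26 billion: funds move from bank reserves into the government account → −$26B.
Net: 30 − 26 = +$4 billion.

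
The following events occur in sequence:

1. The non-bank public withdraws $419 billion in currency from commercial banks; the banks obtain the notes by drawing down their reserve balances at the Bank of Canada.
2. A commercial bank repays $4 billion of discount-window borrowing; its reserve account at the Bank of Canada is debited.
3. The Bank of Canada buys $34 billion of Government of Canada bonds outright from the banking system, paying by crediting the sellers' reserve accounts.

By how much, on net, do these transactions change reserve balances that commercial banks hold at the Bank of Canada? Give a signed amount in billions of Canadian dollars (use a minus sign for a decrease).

-$389 billion

Bank of Canada balance sheet:
  Assets:      Securities +$34B, Loans to banks −$4B
  Liabilities: Bank reserves −$389B, Currency in circulation +$419B
Commercial banking system:
  Assets:      Reserves at CB −$389B, Securities −$34B
  Liabilities: Checkable deposits −$419B, Borrowings from CB −$4B
So the change in reserve balances that commercial banks hold at the Bank of Canada is -$389 billion.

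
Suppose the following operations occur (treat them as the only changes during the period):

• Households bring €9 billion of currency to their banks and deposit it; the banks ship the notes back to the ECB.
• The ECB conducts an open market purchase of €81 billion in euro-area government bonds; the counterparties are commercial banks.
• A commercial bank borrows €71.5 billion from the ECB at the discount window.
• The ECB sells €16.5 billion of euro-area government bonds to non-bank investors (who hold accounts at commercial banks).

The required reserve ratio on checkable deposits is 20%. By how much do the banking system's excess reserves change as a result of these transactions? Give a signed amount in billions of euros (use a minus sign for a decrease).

Currency deposit €9 billion: reserves +€9B, deposits +€9B.
OMO purchase (from banks) €81 billion: reserves +€81B, deposits 0.
Discount-window loan €71.5 billion: reserves +€71.5B, deposits 0.
Asset sale (to non-banks) €16.5 billion: reserves −€16.5B, deposits −€16.5B.
Totals: Δreserves = +€145B, Δdeposits = −€7.5B.
Δrequired reserves = 20% × −€7.5B = −€1.5B.
Δexcess reserves = Δreserves − Δrequired = +€145B − (−€1.5B) = +€146.5 billion.

+€146.5 billion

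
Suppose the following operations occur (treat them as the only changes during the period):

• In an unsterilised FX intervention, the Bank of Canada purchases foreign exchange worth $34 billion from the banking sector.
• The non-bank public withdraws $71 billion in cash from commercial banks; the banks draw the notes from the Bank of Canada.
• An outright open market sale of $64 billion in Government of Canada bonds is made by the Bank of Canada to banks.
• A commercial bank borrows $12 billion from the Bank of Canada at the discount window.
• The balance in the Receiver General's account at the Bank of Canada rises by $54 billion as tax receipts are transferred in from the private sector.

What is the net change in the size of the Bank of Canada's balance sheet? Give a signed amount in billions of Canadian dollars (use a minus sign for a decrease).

FX purchase $34 billion: a Bank of Canada asset is acquired → +$34B.
Currency withdrawal $71 billion: only the composition of liabilities changes → 0.
OMO sale (to banks) $64 billion: a Bank of Canada asset is shed → −$64B.
Discount-window loan $12 billion: a Bank of Canada asset is acquired → +$12B.
Government account inflow $54 billion: only the composition of liabilities changes → 0.
Net: 34 + 0 − 64 + 12 + 0 = -$18 billion.

-$18 billion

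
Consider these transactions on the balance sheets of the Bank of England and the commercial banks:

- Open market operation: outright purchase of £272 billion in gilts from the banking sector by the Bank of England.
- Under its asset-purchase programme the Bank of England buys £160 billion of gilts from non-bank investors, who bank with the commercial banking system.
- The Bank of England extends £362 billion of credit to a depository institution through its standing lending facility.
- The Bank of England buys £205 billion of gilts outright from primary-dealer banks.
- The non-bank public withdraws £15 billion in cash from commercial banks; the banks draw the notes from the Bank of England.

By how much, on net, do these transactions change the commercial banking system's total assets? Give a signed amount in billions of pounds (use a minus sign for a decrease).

+£507 billion

OMO purchase (from banks) £272 billion: just an asset swap on bank balance sheets → 0.
Asset purchase (from non-banks) £160 billion: bank balance sheets expand → +£160B.
Discount-window loan £362 billion: bank balance sheets expand → +£362B.
OMO purchase (from banks) £205 billion: just an asset swap on bank balance sheets → 0.
Currency withdrawal £15 billion: bank balance sheets shrink → −£15B.
Net: 0 + 160 + 362 + 0 − 15 = +£507 billion.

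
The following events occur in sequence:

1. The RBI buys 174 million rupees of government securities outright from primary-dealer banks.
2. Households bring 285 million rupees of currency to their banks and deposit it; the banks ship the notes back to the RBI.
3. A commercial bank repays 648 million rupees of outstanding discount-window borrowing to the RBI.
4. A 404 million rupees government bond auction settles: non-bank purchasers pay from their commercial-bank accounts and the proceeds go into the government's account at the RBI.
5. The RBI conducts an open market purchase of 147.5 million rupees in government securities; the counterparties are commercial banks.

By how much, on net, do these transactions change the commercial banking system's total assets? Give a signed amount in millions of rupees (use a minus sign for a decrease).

-767 million

RBI balance sheet:
  Assets:      Securities +321.5M, Loans to banks −648M
  Liabilities: Bank reserves −445.5M, Currency in circulation −285M, Government deposits +404M
Commercial banking system:
  Assets:      Reserves at CB −445.5M, Securities −321.5M
  Liabilities: Checkable deposits −119M, Borrowings from CB −648M
Change in total bank assets = -767 million.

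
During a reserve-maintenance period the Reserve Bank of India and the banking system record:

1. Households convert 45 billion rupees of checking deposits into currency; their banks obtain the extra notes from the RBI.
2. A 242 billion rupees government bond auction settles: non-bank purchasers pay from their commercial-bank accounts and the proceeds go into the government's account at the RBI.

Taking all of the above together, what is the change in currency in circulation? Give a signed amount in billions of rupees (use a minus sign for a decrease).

RBI balance sheet:
  Assets:      no change
  Liabilities: Bank reserves −287B, Currency in circulation +45B, Government deposits +242B
So the change in currency in circulation is +45 billion.

+45 billion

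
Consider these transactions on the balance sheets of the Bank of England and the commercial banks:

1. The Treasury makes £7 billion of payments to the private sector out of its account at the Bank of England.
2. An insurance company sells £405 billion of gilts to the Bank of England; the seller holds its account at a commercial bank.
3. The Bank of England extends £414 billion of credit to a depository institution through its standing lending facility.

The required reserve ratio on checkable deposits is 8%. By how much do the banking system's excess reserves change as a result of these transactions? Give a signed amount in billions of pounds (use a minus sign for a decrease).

+£793.04 billion

Government spending £7 billion: reserves +£7B, deposits +£7B.
Asset purchase (from non-banks) £405 billion: reserves +£405B, deposits +£405B.
Discount-window loan £414 billion: reserves +£414B, deposits 0.
Totals: Δreserves = +£826B, Δdeposits = +£412B.
Δrequired reserves = 8% × +£412B = +£32.96B.
Δexcess reserves = Δreserves − Δrequired = +£826B − (+£32.96B) = +£793.04 billion.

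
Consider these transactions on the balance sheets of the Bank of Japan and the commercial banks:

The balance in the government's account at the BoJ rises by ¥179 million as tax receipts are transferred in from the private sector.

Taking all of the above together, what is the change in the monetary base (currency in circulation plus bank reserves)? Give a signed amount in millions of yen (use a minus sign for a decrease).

-¥179 million

Government account inflow ¥179 million: reserves shift to a non-base liability → −¥179M.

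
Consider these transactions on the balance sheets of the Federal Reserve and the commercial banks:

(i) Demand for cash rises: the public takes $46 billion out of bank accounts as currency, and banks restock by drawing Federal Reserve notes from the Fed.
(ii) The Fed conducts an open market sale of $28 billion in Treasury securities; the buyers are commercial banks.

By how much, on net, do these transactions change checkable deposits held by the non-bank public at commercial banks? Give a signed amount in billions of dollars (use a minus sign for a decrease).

Currency withdrawal $46 billion: non-bank counterparties' bank balances fall → −$46B.
OMO sale (to banks) $28 billion: the counterparty is a bank, so public deposits are unchanged → 0.
Net: −46 + 0 = -$46 billion.

-$46 billion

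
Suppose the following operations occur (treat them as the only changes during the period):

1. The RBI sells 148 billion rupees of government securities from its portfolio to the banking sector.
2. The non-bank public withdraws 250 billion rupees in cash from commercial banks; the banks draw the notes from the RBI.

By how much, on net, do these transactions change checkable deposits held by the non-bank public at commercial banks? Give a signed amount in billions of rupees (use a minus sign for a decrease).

-250 billion

OMO sale (to banks) 148 billion rupees: the counterparty is a bank, so public deposits are unchanged → 0.
Currency withdrawal 250 billion rupees: non-bank counterparties' bank balances fall → −250B.
Net: 0 − 250 = -250 billion.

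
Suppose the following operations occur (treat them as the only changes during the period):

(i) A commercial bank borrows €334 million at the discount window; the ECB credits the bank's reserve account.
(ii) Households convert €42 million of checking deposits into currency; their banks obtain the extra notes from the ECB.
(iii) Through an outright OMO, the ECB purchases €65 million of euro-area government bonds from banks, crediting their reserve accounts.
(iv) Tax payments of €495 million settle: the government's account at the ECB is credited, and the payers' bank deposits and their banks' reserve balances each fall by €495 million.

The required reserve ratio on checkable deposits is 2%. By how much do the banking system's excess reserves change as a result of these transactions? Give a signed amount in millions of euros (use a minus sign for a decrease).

-€127.26 million

Discount-window loan €334 million: reserves +€334M, deposits 0.
Currency withdrawal €42 million: reserves −€42M, deposits −€42M.
OMO purchase (from banks) €65 million: reserves +€65M, deposits 0.
Government account inflow €495 million: reserves −€495M, deposits −€495M.
Totals: Δreserves = −€138M, Δdeposits = −€537M.
Δrequired reserves = 2% × −€537M = −€10.74M.
Δexcess reserves = Δreserves − Δrequired = −€138M − (−€10.74M) = -€127.26 million.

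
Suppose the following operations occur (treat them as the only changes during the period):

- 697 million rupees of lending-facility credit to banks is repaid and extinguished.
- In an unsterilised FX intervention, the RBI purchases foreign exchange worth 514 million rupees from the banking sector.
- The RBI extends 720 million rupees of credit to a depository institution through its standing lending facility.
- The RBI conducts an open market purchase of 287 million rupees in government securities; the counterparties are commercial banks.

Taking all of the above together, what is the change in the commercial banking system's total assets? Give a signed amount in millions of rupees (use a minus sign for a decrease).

RBI balance sheet:
  Assets:      Securities +287M, Loans to banks +23M, Foreign assets +514M
  Liabilities: Bank reserves +824M
Commercial banking system:
  Assets:      Reserves at CB +824M, Securities −287M, Foreign assets −514M
  Liabilities: Borrowings from CB +23M
Change in total bank assets = +23 million.

+23 million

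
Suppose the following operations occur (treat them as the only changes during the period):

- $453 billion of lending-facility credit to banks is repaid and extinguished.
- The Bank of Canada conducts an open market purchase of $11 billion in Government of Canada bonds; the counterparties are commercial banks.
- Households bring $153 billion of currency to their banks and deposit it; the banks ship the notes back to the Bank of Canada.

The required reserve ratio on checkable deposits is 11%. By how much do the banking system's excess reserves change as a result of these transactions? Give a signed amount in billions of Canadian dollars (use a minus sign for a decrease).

-$305.83 billion

Discount-window repayment $453 billion: reserves −$453B, deposits 0.
OMO purchase (from banks) $11 billion: reserves +$11B, deposits 0.
Currency deposit $153 billion: reserves +$153B, deposits +$153B.
Totals: Δreserves = −$289B, Δdeposits = +$153B.
Δrequired reserves = 11% × +$153B = +$16.83B.
Δexcess reserves = Δreserves − Δrequired = −$289B − (+$16.83B) = -$305.83 billion.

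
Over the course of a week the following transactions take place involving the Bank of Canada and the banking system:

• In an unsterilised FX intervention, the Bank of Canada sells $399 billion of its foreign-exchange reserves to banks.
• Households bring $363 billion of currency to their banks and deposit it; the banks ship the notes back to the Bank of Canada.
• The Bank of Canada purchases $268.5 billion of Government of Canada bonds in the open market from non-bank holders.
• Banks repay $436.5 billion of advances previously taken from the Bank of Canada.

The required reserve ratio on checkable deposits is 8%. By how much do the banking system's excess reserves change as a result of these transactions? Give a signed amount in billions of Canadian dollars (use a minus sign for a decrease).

-$254.52 billion

FX sale $399 billion: reserves −$399B, deposits 0.
Currency deposit $363 billion: reserves +$363B, deposits +$363B.
Asset purchase (from non-banks) $268.5 billion: reserves +$268.5B, deposits +$268.5B.
Discount-window repayment $436.5 billion: reserves −$436.5B, deposits 0.
Totals: Δreserves = −$204B, Δdeposits = +$631.5B.
Δrequired reserves = 8% × +$631.5B = +$50.52B.
Δexcess reserves = Δreserves − Δrequired = −$204B − (+$50.52B) = -$254.52 billion.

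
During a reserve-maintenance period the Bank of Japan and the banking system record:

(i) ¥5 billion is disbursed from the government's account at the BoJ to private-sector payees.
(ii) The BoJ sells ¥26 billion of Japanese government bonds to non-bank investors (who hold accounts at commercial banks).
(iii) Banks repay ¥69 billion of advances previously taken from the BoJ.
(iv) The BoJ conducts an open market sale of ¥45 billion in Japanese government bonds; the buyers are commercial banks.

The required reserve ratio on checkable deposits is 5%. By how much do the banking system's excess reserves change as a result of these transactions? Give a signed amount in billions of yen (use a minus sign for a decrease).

Government spending ¥5 billion: reserves +¥5B, deposits +¥5B.
Asset sale (to non-banks) ¥26 billion: reserves −¥26B, deposits −¥26B.
Discount-window repayment ¥69 billion: reserves −¥69B, deposits 0.
OMO sale (to banks) ¥45 billion: reserves −¥45B, deposits 0.
Totals: Δreserves = −¥135B, Δdeposits = −¥21B.
Δrequired reserves = 5% × −¥21B = −¥1.05B.
Δexcess reserves = Δreserves − Δrequired = −¥135B − (−¥1.05B) = -¥133.95 billion.

-¥133.95 billion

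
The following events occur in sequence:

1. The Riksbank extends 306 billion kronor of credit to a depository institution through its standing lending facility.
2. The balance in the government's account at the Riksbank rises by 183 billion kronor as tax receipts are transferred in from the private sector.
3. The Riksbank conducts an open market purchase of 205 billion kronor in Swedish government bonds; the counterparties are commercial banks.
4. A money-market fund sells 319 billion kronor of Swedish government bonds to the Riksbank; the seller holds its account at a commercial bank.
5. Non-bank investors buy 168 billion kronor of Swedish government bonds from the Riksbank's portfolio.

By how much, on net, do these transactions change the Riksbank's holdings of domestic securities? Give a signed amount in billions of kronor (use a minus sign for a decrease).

Riksbank balance sheet:
  Assets:      Securities +356B, Loans to banks +306B
  Liabilities: Bank reserves +479B, Government deposits +183B
So the change in the Riksbank's holdings of domestic securities is +356 billion.

+356 billion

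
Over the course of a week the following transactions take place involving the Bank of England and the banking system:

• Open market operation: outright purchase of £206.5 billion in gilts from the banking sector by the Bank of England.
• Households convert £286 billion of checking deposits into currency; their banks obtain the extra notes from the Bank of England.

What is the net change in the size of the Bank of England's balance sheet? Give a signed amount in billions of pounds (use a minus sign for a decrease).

+£206.5 billion

OMO purchase (from banks) £206.5 billion: a Bank of England asset is acquired → +£206.5B.
Currency withdrawal £286 billion: only the composition of liabilities changes → 0.
Net: 206.5 + 0 = +£206.5 billion.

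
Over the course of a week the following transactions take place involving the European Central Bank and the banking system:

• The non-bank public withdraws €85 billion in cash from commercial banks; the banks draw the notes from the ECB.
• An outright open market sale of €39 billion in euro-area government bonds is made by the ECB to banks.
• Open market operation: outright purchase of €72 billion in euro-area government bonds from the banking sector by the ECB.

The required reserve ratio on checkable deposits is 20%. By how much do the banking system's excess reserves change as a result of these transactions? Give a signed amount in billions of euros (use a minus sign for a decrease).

Currency withdrawal €85 billion: reserves −€85B, deposits −€85B.
OMO sale (to banks) €39 billion: reserves −€39B, deposits 0.
OMO purchase (from banks) €72 billion: reserves +€72B, deposits 0.
Totals: Δreserves = −€52B, Δdeposits = −€85B.
Δrequired reserves = 20% × −€85B = −€17B.
Δexcess reserves = Δreserves − Δrequired = −€52B − (−€17B) = -€35 billion.

-€35 billion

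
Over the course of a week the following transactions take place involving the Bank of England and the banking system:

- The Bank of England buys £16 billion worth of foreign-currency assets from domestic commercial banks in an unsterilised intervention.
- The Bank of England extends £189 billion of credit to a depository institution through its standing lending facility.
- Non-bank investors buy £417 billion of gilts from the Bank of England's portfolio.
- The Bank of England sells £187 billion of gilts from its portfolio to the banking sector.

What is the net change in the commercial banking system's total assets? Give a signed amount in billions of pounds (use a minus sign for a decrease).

-£228 billion

FX purchase £16 billion: just an asset swap on bank balance sheets → 0.
Discount-window loan £189 billion: bank balance sheets expand → +£189B.
Asset sale (to non-banks) £417 billion: bank balance sheets shrink → −£417B.
OMO sale (to banks) £187 billion: just an asset swap on bank balance sheets → 0.
Net: 0 + 189 − 417 + 0 = -£228 billion.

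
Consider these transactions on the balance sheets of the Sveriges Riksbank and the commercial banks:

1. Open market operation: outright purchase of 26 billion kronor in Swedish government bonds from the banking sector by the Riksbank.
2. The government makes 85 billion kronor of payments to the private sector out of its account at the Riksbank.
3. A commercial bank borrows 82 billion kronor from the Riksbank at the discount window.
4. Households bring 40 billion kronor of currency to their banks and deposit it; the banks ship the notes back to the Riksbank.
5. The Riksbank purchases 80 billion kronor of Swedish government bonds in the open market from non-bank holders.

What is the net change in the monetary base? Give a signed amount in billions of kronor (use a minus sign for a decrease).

+273 billion

OMO purchase (from banks) 26 billion kronor: Riksbank balance sheet expands → +26B.
Government spending 85 billion kronor: a non-base liability converts back to reserves → +85B.
Discount-window loan 82 billion kronor: Riksbank balance sheet expands → +82B.
Currency deposit 40 billion kronor: just a shift between currency and reserves — both are base money → 0.
Asset purchase (from non-banks) 80 billion kronor: Riksbank balance sheet expands → +80B.
Net: 26 + 85 + 82 + 0 + 80 = +273 billion.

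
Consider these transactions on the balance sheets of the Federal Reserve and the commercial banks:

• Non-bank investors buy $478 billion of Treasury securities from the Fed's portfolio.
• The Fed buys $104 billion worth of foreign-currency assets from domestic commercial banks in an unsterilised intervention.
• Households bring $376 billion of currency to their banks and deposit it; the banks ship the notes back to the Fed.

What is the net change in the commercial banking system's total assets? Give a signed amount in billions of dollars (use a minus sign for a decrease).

-$102 billion

Fed balance sheet:
  Assets:      Securities −$478B, Foreign assets +$104B
  Liabilities: Bank reserves +$2B, Currency in circulation −$376B
Commercial banking system:
  Assets:      Reserves at CB +$2B, Foreign assets −$104B
  Liabilities: Checkable deposits −$102B
Change in total bank assets = -$102 billion.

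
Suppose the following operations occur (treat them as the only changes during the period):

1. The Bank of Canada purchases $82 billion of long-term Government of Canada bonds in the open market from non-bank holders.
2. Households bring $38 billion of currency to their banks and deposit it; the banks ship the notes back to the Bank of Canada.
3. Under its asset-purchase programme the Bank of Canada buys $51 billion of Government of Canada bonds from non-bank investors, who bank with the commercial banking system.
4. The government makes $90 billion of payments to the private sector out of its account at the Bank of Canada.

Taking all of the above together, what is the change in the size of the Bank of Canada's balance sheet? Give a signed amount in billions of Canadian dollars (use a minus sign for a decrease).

Bank of Canada balance sheet:
  Assets:      Securities +$133B
  Liabilities: Bank reserves +$261B, Currency in circulation −$38B, Government deposits −$90B
Change in total Bank of Canada assets = +$133 billion.

+$133 billion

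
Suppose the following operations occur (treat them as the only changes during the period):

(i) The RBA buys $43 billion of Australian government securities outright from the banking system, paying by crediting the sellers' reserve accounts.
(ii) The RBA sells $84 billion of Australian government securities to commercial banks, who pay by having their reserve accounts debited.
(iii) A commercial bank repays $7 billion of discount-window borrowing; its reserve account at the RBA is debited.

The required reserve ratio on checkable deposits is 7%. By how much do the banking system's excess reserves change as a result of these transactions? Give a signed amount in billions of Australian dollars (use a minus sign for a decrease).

OMO purchase (from banks) $43 billion: reserves +$43B, deposits 0.
OMO sale (to banks) $84 billion: reserves −$84B, deposits 0.
Discount-window repayment $7 billion: reserves −$7B, deposits 0.
Totals: Δreserves = −$48B, Δdeposits = 0.
Δrequired reserves = 7% × 0 = 0.
Δexcess reserves = Δreserves − Δrequired = −$48B − (0) = -$48 billion.

-$48 billion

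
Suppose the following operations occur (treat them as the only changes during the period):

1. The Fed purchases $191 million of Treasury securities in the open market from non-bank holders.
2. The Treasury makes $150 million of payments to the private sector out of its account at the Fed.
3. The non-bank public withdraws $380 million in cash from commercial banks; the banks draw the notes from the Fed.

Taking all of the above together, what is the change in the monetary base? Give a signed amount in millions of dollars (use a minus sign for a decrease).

Fed balance sheet:
  Assets:      Securities +$191M
  Liabilities: Bank reserves −$39M, Currency in circulation +$380M, Government deposits −$150M
Commercial banking system:
  Assets:      Reserves at CB −$39M
  Liabilities: Checkable deposits −$39M
Monetary base = currency + reserves: +$380M + (−$39M) = +$341 million.

+$341 million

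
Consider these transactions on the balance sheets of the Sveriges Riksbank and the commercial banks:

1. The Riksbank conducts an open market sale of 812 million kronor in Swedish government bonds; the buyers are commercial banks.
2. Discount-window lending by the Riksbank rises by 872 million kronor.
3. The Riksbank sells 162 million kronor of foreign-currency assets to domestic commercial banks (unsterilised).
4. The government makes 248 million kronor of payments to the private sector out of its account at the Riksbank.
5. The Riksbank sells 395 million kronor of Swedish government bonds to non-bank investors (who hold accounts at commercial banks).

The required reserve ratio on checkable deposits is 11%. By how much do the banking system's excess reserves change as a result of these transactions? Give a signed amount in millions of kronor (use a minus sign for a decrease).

-232.83 million

OMO sale (to banks) 812 million kronor: reserves −812M, deposits 0.
Discount-window loan 872 million kronor: reserves +872M, deposits 0.
FX sale 162 million kronor: reserves −162M, deposits 0.
Government spending 248 million kronor: reserves +248M, deposits +248M.
Asset sale (to non-banks) 395 million kronor: reserves −395M, deposits −395M.
Totals: Δreserves = −249M, Δdeposits = −147M.
Δrequired reserves = 11% × −147M = −16.17M.
Δexcess reserves = Δreserves − Δrequired = −249M − (−16.17M) = -232.83 million.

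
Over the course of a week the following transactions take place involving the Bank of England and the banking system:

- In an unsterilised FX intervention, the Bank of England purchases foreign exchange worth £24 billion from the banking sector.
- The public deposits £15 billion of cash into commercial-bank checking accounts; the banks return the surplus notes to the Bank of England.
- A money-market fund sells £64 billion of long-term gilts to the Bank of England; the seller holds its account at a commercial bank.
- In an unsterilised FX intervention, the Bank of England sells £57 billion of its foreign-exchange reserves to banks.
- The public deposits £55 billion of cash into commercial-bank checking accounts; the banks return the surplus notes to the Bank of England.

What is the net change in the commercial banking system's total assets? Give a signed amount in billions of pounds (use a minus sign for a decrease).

Bank of England balance sheet:
  Assets:      Securities +£64B, Foreign assets −£33B
  Liabilities: Bank reserves +£101B, Currency in circulation −£70B
Commercial banking system:
  Assets:      Reserves at CB +£101B, Foreign assets +£33B
  Liabilities: Checkable deposits +£134B
Change in total bank assets = +£134 billion.

+£134 billion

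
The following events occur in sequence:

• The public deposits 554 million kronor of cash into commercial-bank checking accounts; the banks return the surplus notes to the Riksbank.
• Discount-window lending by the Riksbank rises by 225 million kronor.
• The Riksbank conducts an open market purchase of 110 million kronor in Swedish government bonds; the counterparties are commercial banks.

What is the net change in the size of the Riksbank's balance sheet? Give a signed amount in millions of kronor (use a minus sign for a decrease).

+335 million

Currency deposit 554 million kronor: only the composition of liabilities changes → 0.
Discount-window loan 225 million kronor: a Riksbank asset is acquired → +225M.
OMO purchase (from banks) 110 million kronor: a Riksbank asset is acquired → +110M.
Net: 0 + 225 + 110 = +335 million.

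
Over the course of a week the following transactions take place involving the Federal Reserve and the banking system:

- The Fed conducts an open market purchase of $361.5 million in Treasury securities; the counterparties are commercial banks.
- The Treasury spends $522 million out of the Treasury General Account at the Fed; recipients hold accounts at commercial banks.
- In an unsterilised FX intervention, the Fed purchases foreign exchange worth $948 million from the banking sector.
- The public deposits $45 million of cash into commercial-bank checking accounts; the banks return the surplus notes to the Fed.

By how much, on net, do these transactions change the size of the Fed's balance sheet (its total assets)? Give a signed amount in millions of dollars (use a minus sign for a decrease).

+$1309.5 million

Fed balance sheet:
  Assets:      Securities +$361.5M, Foreign assets +$948M
  Liabilities: Bank reserves +$1876.5M, Currency in circulation −$45M, Government deposits −$522M
Change in total Fed assets = +$1309.5 million.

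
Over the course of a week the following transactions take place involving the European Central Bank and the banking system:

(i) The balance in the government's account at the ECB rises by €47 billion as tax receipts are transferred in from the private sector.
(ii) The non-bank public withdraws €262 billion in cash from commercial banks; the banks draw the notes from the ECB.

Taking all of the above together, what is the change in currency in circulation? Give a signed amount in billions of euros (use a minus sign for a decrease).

+€262 billion

Government account inflow €47 billion: no currency enters or leaves circulation → 0.
Currency withdrawal €262 billion: notes leave the central bank → +€262B.
Net: 0 + 262 = +€262 billion.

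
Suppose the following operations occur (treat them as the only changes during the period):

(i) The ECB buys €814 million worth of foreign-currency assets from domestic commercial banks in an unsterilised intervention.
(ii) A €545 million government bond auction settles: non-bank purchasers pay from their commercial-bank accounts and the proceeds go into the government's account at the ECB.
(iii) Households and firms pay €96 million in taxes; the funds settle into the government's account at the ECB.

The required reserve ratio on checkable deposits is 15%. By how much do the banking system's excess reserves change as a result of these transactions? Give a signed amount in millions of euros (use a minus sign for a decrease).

FX purchase €814 million: reserves +€814M, deposits 0.
Government account inflow €545 million: reserves −€545M, deposits −€545M.
Government account inflow €96 million: reserves −€96M, deposits −€96M.
Totals: Δreserves = +€173M, Δdeposits = −€641M.
Δrequired reserves = 15% × −€641M = −€96.15M.
Δexcess reserves = Δreserves − Δrequired = +€173M − (−€96.15M) = +€269.15 million.

+€269.15 million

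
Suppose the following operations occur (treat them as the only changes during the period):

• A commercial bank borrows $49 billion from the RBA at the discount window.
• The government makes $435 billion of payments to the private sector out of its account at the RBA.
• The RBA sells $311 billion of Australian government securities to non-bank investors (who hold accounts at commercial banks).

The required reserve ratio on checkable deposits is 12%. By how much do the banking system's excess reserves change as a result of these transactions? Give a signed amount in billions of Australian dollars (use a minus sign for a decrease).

Discount-window loan $49 billion: reserves +$49B, deposits 0.
Government spending $435 billion: reserves +$435B, deposits +$435B.
Asset sale (to non-banks) $311 billion: reserves −$311B, deposits −$311B.
Totals: Δreserves = +$173B, Δdeposits = +$124B.
Δrequired reserves = 12% × +$124B = +$14.88B.
Δexcess reserves = Δreserves − Δrequired = +$173B − (+$14.88B) = +$158.12 billion.

+$158.12 billion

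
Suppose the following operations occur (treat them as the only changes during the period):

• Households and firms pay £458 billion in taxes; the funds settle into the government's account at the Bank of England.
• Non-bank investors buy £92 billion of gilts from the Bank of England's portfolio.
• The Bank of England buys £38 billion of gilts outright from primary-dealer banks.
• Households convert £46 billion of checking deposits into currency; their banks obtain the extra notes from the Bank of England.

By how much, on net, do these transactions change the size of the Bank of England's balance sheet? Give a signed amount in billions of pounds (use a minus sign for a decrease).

Bank of England balance sheet:
  Assets:      Securities −£54B
  Liabilities: Bank reserves −£558B, Currency in circulation +£46B, Government deposits +£458B
Change in total Bank of England assets = -£54 billion.

-£54 billion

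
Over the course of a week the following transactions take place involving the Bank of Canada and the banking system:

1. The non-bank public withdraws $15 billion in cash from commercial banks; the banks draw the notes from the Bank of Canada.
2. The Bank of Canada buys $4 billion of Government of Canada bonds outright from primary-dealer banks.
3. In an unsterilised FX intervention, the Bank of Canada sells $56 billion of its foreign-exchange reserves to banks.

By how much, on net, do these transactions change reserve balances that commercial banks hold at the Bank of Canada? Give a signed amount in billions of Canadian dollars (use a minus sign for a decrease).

-$67 billion

Currency withdrawal $15 billion: banks swap reserves for currency → −$15B.
OMO purchase (from banks) $4 billion: the Bank of Canada pays by crediting reserve accounts → +$4B.
FX sale $56 billion: the buying banks pay out of their reserve balances → −$56B.
Net: −15 + 4 − 56 = -$67 billion.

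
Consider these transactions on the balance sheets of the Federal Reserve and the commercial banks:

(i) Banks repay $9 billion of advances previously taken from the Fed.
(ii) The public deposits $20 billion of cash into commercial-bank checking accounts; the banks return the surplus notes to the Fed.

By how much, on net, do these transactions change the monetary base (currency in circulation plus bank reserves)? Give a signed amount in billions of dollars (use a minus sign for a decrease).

Discount-window repayment $9 billion: Fed balance sheet contracts → −$9B.
Currency deposit $20 billion: just a shift between currency and reserves — both are base money → 0.
Net: −9 + 0 = -$9 billion.

-$9 billion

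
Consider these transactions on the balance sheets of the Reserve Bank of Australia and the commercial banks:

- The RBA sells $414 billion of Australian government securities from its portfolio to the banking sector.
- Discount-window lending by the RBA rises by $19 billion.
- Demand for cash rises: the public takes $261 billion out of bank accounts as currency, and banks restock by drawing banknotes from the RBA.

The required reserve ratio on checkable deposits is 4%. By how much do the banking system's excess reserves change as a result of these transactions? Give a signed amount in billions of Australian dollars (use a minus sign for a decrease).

-$645.56 billion

OMO sale (to banks) $414 billion: reserves −$414B, deposits 0.
Discount-window loan $19 billion: reserves +$19B, deposits 0.
Currency withdrawal $261 billion: reserves −$261B, deposits −$261B.
Totals: Δreserves = −$656B, Δdeposits = −$261B.
Δrequired reserves = 4% × −$261B = −$10.44B.
Δexcess reserves = Δreserves − Δrequired = −$656B − (−$10.44B) = -$645.56 billion.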